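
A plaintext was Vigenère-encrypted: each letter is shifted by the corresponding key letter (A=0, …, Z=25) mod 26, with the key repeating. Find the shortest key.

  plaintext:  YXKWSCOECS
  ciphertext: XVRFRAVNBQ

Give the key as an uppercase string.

ZYHJ

  i= 0: X-Y = 25 → Z
  i= 1: V-X = 24 → Y
  i= 2: R-K =  7 → H
  i= 3: F-W =  9 → J
  i= 4: R-S = 25 → Z
  i= 5: A-C = 24 → Y
  i= 6: V-O =  7 → H
  i= 7: N-E =  9 → J
  i= 8: B-C = 25 → Z
  i= 9: Q-S = 24 → Y
  shifts repeat with period 4: ZYHJ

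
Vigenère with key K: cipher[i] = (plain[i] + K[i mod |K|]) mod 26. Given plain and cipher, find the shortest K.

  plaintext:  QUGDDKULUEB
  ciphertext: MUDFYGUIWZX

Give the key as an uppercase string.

WAXCV

  i= 0: M-Q = 22 → W
  i= 1: U-U =  0 → A
  i= 2: D-G = 23 → X
  i= 3: F-D =  2 → C
  i= 4: Y-D = 21 → V
  i= 5: G-K = 22 → W
  i= 6: U-U =  0 → A
  i= 7: I-L = 23 → X
  i= 8: W-U =  2 → C
  i= 9: Z-E = 21 → V
  i=10: X-B = 22 → W
  shifts repeat with period 5: WAXCV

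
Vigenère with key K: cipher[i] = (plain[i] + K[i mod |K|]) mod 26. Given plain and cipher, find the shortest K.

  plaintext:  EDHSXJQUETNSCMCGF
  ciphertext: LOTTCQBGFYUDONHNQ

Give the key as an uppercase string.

HLMBF

  i= 0: L-E =  7 → H
  i= 1: O-D = 11 → L
  i= 2: T-H = 12 → M
  i= 3: T-S =  1 → B
  i= 4: C-X =  5 → F
  i= 5: Q-J =  7 → H
  i= 6: B-Q = 11 → L
  i= 7: G-U = 12 → M
  i= 8: F-E =  1 → B
  i= 9: Y-T =  5 → F
  i=10: U-N =  7 → H
  i=11: D-S = 11 → L
  i=12: O-C = 12 → M
  i=13: N-M =  1 → B
  i=14: H-C =  5 → F
  i=15: N-G =  7 → H
  i=16: Q-F = 11 → L
  shifts repeat with period 5: HLMBF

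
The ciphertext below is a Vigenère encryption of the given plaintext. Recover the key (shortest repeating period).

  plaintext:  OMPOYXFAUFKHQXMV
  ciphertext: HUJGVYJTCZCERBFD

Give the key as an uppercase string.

  i= 0: H-O = 19 → T
  i= 1: U-M =  8 → I
  i= 2: J-P = 20 → U
  i= 3: G-O = 18 → S
  i= 4: V-Y = 23 → X
  i= 5: Y-X =  1 → B
  i= 6: J-F =  4 → E
  i= 7: T-A = 19 → T
  i= 8: C-U =  8 → I
  i= 9: Z-F = 20 → U
  i=10: C-K = 18 → S
  i=11: E-H = 23 → X
  i=12: R-Q =  1 → B
  i=13: B-X =  4 → E
  i=14: F-M = 19 → T
  i=15: D-V =  8 → I
  shifts repeat with period 7: TIUSXBE

TIUSXBE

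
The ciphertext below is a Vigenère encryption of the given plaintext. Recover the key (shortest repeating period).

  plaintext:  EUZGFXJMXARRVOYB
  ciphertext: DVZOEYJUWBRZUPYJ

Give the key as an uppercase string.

ZBAI

  i= 0: D-E = 25 → Z
  i= 1: V-U =  1 → B
  i= 2: Z-Z =  0 → A
  i= 3: O-G =  8 → I
  i= 4: E-F = 25 → Z
  i= 5: Y-X =  1 → B
  i= 6: J-J =  0 → A
  i= 7: U-M =  8 → I
  i= 8: W-X = 25 → Z
  i= 9: B-A =  1 → B
  i=10: R-R =  0 → A
  i=11: Z-R =  8 → I
  i=12: U-V = 25 → Z
  i=13: P-O =  1 → B
  i=14: Y-Y =  0 → A
  i=15: J-B =  8 → I
  shifts repeat with period 4: ZBAI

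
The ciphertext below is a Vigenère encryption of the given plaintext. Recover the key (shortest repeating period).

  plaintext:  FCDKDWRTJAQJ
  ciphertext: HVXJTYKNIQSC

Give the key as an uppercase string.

  i= 0: H-F =  2 → C
  i= 1: V-C = 19 → T
  i= 2: X-D = 20 → U
  i= 3: J-K = 25 → Z
  i= 4: T-D = 16 → Q
  i= 5: Y-W =  2 → C
  i= 6: K-R = 19 → T
  i= 7: N-T = 20 → U
  i= 8: I-J = 25 → Z
  i= 9: Q-A = 16 → Q
  i=10: S-Q =  2 → C
  i=11: C-J = 19 → T
  shifts repeat with period 5: CTUZQ

CTUZQ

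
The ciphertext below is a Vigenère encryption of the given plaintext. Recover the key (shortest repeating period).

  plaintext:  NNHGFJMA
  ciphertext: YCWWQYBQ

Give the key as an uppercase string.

LPPQ

  i= 0: Y-N = 11 → L
  i= 1: C-N = 15 → P
  i= 2: W-H = 15 → P
  i= 3: W-G = 16 → Q
  i= 4: Q-F = 11 → L
  i= 5: Y-J = 15 → P
  i= 6: B-M = 15 → P
  i= 7: Q-A = 16 → Q
  shifts repeat with period 4: LPPQ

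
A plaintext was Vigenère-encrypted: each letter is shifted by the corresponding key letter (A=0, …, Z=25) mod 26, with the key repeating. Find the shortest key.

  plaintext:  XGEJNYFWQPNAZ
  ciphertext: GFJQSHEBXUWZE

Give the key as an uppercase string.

JZFHF

  i= 0: G-X =  9 → J
  i= 1: F-G = 25 → Z
  i= 2: J-E =  5 → F
  i= 3: Q-J =  7 → H
  i= 4: S-N =  5 → F
  i= 5: H-Y =  9 → J
  i= 6: E-F = 25 → Z
  i= 7: B-W =  5 → F
  i= 8: X-Q =  7 → H
  i= 9: U-P =  5 → F
  i=10: W-N =  9 → J
  i=11: Z-A = 25 → Z
  i=12: E-Z =  5 → F
  shifts repeat with period 5: JZFHF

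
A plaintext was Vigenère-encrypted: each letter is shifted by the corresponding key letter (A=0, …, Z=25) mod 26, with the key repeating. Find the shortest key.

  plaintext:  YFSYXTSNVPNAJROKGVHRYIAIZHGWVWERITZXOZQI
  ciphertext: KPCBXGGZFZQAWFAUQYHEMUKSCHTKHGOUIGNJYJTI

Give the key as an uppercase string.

MKKDANO

  i= 0: K-Y = 12 → M
  i= 1: P-F = 10 → K
  i= 2: C-S = 10 → K
  i= 3: B-Y =  3 → D
  i= 4: X-X =  0 → A
  i= 5: G-T = 13 → N
  i= 6: G-S = 14 → O
  i= 7: Z-N = 12 → M
  i= 8: F-V = 10 → K
  i= 9: Z-P = 10 → K
  i=10: Q-N =  3 → D
  i=11: A-A =  0 → A
  i=12: W-J = 13 → N
  i=13: F-R = 14 → O
  i=14: A-O = 12 → M
  i=15: U-K = 10 → K
  i=16: Q-G = 10 → K
  i=17: Y-V =  3 → D
  i=18: H-H =  0 → A
  i=19: E-R = 13 → N
  i=20: M-Y = 14 → O
  i=21: U-I = 12 → M
  i=22: K-A = 10 → K
  i=23: S-I = 10 → K
  i=24: C-Z =  3 → D
  i=25: H-H =  0 → A
  i=26: T-G = 13 → N
  i=27: K-W = 14 → O
  i=28: H-V = 12 → M
  i=29: G-W = 10 → K
  i=30: O-E = 10 → K
  i=31: U-R =  3 → D
  i=32: I-I =  0 → A
  i=33: G-T = 13 → N
  i=34: N-Z = 14 → O
  i=35: J-X = 12 → M
  i=36: Y-O = 10 → K
  i=37: J-Z = 10 → K
  i=38: T-Q =  3 → D
  i=39: I-I =  0 → A
  shifts repeat with period 7: MKKDANO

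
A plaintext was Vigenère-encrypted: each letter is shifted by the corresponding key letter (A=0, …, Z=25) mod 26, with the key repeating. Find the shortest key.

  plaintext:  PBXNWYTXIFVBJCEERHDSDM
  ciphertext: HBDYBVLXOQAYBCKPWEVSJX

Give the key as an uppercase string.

  i= 0: H-P = 18 → S
  i= 1: B-B =  0 → A
  i= 2: D-X =  6 → G
  i= 3: Y-N = 11 → L
  i= 4: B-W =  5 → F
  i= 5: V-Y = 23 → X
  i= 6: L-T = 18 → S
  i= 7: X-X =  0 → A
  i= 8: O-I =  6 → G
  i= 9: Q-F = 11 → L
  i=10: A-V =  5 → F
  i=11: Y-B = 23 → X
  i=12: B-J = 18 → S
  i=13: C-C =  0 → A
  i=14: K-E =  6 → G
  i=15: P-E = 11 → L
  i=16: W-R =  5 → F
  i=17: E-H = 23 → X
  i=18: V-D = 18 → S
  i=19: S-S =  0 → A
  i=20: J-D =  6 → G
  i=21: X-M = 11 → L
  shifts repeat with period 6: SAGLFX

SAGLFX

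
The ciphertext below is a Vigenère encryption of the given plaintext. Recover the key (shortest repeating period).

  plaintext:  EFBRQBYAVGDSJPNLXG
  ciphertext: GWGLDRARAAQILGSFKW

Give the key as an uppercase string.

CRFUNQ

  i= 0: G-E =  2 → C
  i= 1: W-F = 17 → R
  i= 2: G-B =  5 → F
  i= 3: L-R = 20 → U
  i= 4: D-Q = 13 → N
  i= 5: R-B = 16 → Q
  i= 6: A-Y =  2 → C
  i= 7: R-A = 17 → R
  i= 8: A-V =  5 → F
  i= 9: A-G = 20 → U
  i=10: Q-D = 13 → N
  i=11: I-S = 16 → Q
  i=12: L-J =  2 → C
  i=13: G-P = 17 → R
  i=14: S-N =  5 → F
  i=15: F-L = 20 → U
  i=16: K-X = 13 → N
  i=17: W-G = 16 → Q
  shifts repeat with period 6: CRFUNQ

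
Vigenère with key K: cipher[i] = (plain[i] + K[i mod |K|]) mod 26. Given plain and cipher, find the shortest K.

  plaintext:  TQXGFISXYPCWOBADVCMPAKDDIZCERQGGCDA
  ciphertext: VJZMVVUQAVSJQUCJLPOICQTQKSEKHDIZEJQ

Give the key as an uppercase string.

  i= 0: V-T =  2 → C
  i= 1: J-Q = 19 → T
  i= 2: Z-X =  2 → C
  i= 3: M-G =  6 → G
  i= 4: V-F = 16 → Q
  i= 5: V-I = 13 → N
  i= 6: U-S =  2 → C
  i= 7: Q-X = 19 → T
  i= 8: A-Y =  2 → C
  i= 9: V-P =  6 → G
  i=10: S-C = 16 → Q
  i=11: J-W = 13 → N
  i=12: Q-O =  2 → C
  i=13: U-B = 19 → T
  i=14: C-A =  2 → C
  i=15: J-D =  6 → G
  i=16: L-V = 16 → Q
  i=17: P-C = 13 → N
  i=18: O-M =  2 → C
  i=19: I-P = 19 → T
  i=20: C-A =  2 → C
  i=21: Q-K =  6 → G
  i=22: T-D = 16 → Q
  i=23: Q-D = 13 → N
  i=24: K-I =  2 → C
  i=25: S-Z = 19 → T
  i=26: E-C =  2 → C
  i=27: K-E =  6 → G
  i=28: H-R = 16 → Q
  i=29: D-Q = 13 → N
  i=30: I-G =  2 → C
  i=31: Z-G = 19 → T
  i=32: E-C =  2 → C
  i=33: J-D =  6 → G
  i=34: Q-A = 16 → Q
  shifts repeat with period 6: CTCGQN

CTCGQN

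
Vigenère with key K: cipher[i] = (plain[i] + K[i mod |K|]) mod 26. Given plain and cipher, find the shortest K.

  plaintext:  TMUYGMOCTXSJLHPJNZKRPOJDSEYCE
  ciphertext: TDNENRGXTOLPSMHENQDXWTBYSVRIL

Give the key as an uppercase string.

ARTGHFSV

  i= 0: T-T =  0 → A
  i= 1: D-M = 17 → R
  i= 2: N-U = 19 → T
  i= 3: E-Y =  6 → G
  i= 4: N-G =  7 → H
  i= 5: R-M =  5 → F
  i= 6: G-O = 18 → S
  i= 7: X-C = 21 → V
  i= 8: T-T =  0 → A
  i= 9: O-X = 17 → R
  i=10: L-S = 19 → T
  i=11: P-J =  6 → G
  i=12: S-L =  7 → H
  i=13: M-H =  5 → F
  i=14: H-P = 18 → S
  i=15: E-J = 21 → V
  i=16: N-N =  0 → A
  i=17: Q-Z = 17 → R
  i=18: D-K = 19 → T
  i=19: X-R =  6 → G
  i=20: W-P =  7 → H
  i=21: T-O =  5 → F
  i=22: B-J = 18 → S
  i=23: Y-D = 21 → V
  i=24: S-S =  0 → A
  i=25: V-E = 17 → R
  i=26: R-Y = 19 → T
  i=27: I-C =  6 → G
  i=28: L-E =  7 → H
  shifts repeat with period 8: ARTGHFSV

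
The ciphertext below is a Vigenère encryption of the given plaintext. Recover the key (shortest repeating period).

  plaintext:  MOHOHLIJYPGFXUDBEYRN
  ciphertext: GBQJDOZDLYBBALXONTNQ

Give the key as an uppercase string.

  i= 0: G-M = 20 → U
  i= 1: B-O = 13 → N
  i= 2: Q-H =  9 → J
  i= 3: J-O = 21 → V
  i= 4: D-H = 22 → W
  i= 5: O-L =  3 → D
  i= 6: Z-I = 17 → R
  i= 7: D-J = 20 → U
  i= 8: L-Y = 13 → N
  i= 9: Y-P =  9 → J
  i=10: B-G = 21 → V
  i=11: B-F = 22 → W
  i=12: A-X =  3 → D
  i=13: L-U = 17 → R
  i=14: X-D = 20 → U
  i=15: O-B = 13 → N
  i=16: N-E =  9 → J
  i=17: T-Y = 21 → V
  i=18: N-R = 22 → W
  i=19: Q-N =  3 → D
  shifts repeat with period 7: UNJVWDR

UNJVWDR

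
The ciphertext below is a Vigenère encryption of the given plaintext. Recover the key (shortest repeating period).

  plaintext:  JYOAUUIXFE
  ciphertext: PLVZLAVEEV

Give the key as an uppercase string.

GNHZR

  i= 0: P-J =  6 → G
  i= 1: L-Y = 13 → N
  i= 2: V-O =  7 → H
  i= 3: Z-A = 25 → Z
  i= 4: L-U = 17 → R
  i= 5: A-U =  6 → G
  i= 6: V-I = 13 → N
  i= 7: E-X =  7 → H
  i= 8: E-F = 25 → Z
  i= 9: V-E = 17 → R
  shifts repeat with period 5: GNHZR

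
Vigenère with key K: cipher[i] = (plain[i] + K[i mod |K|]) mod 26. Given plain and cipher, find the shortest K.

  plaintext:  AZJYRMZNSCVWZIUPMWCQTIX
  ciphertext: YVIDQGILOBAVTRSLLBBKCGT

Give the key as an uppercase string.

YWZFZUJ

  i= 0: Y-A = 24 → Y
  i= 1: V-Z = 22 → W
  i= 2: I-J = 25 → Z
  i= 3: D-Y =  5 → F
  i= 4: Q-R = 25 → Z
  i= 5: G-M = 20 → U
  i= 6: I-Z =  9 → J
  i= 7: L-N = 24 → Y
  i= 8: O-S = 22 → W
  i= 9: B-C = 25 → Z
  i=10: A-V =  5 → F
  i=11: V-W = 25 → Z
  i=12: T-Z = 20 → U
  i=13: R-I =  9 → J
  i=14: S-U = 24 → Y
  i=15: L-P = 22 → W
  i=16: L-M = 25 → Z
  i=17: B-W =  5 → F
  i=18: B-C = 25 → Z
  i=19: K-Q = 20 → U
  i=20: C-T =  9 → J
  i=21: G-I = 24 → Y
  i=22: T-X = 22 → W
  shifts repeat with period 7: YWZFZUJ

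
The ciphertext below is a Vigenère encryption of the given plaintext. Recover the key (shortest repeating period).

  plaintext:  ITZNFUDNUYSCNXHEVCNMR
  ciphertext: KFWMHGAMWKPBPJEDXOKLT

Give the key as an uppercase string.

CMXZ

  i= 0: K-I =  2 → C
  i= 1: F-T = 12 → M
  i= 2: W-Z = 23 → X
  i= 3: M-N = 25 → Z
  i= 4: H-F =  2 → C
  i= 5: G-U = 12 → M
  i= 6: A-D = 23 → X
  i= 7: M-N = 25 → Z
  i= 8: W-U =  2 → C
  i= 9: K-Y = 12 → M
  i=10: P-S = 23 → X
  i=11: B-C = 25 → Z
  i=12: P-N =  2 → C
  i=13: J-X = 12 → M
  i=14: E-H = 23 → X
  i=15: D-E = 25 → Z
  i=16: X-V =  2 → C
  i=17: O-C = 12 → M
  i=18: K-N = 23 → X
  i=19: L-M = 25 → Z
  i=20: T-R =  2 → C
  shifts repeat with period 4: CMXZ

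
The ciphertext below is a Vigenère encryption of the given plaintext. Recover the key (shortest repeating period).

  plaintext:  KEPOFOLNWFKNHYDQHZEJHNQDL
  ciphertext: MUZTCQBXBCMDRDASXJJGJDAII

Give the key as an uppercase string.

CQKFX

  i= 0: M-K =  2 → C
  i= 1: U-E = 16 → Q
  i= 2: Z-P = 10 → K
  i= 3: T-O =  5 → F
  i= 4: C-F = 23 → X
  i= 5: Q-O =  2 → C
  i= 6: B-L = 16 → Q
  i= 7: X-N = 10 → K
  i= 8: B-W =  5 → F
  i= 9: C-F = 23 → X
  i=10: M-K =  2 → C
  i=11: D-N = 16 → Q
  i=12: R-H = 10 → K
  i=13: D-Y =  5 → F
  i=14: A-D = 23 → X
  i=15: S-Q =  2 → C
  i=16: X-H = 16 → Q
  i=17: J-Z = 10 → K
  i=18: J-E =  5 → F
  i=19: G-J = 23 → X
  i=20: J-H =  2 → C
  i=21: D-N = 16 → Q
  i=22: A-Q = 10 → K
  i=23: I-D =  5 → F
  i=24: I-L = 23 → X
  shifts repeat with period 5: CQKFX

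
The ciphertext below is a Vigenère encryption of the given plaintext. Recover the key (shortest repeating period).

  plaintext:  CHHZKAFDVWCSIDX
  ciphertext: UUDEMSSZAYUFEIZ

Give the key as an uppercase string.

  i= 0: U-C = 18 → S
  i= 1: U-H = 13 → N
  i= 2: D-H = 22 → W
  i= 3: E-Z =  5 → F
  i= 4: M-K =  2 → C
  i= 5: S-A = 18 → S
  i= 6: S-F = 13 → N
  i= 7: Z-D = 22 → W
  i= 8: A-V =  5 → F
  i= 9: Y-W =  2 → C
  i=10: U-C = 18 → S
  i=11: F-S = 13 → N
  i=12: E-I = 22 → W
  i=13: I-D =  5 → F
  i=14: Z-X =  2 → C
  shifts repeat with period 5: SNWFC

SNWFC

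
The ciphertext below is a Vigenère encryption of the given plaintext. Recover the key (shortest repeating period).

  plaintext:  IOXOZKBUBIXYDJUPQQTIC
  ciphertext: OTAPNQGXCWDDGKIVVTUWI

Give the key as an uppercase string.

  i= 0: O-I =  6 → G
  i= 1: T-O =  5 → F
  i= 2: A-X =  3 → D
  i= 3: P-O =  1 → B
  i= 4: N-Z = 14 → O
  i= 5: Q-K =  6 → G
  i= 6: G-B =  5 → F
  i= 7: X-U =  3 → D
  i= 8: C-B =  1 → B
  i= 9: W-I = 14 → O
  i=10: D-X =  6 → G
  i=11: D-Y =  5 → F
  i=12: G-D =  3 → D
  i=13: K-J =  1 → B
  i=14: I-U = 14 → O
  i=15: V-P =  6 → G
  i=16: V-Q =  5 → F
  i=17: T-Q =  3 → D
  i=18: U-T =  1 → B
  i=19: W-I = 14 → O
  i=20: I-C =  6 → G
  shifts repeat with period 5: GFDBO

GFDBO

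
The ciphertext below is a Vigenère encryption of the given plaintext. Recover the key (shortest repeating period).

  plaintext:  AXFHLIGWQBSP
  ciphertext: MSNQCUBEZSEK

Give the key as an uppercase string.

MVIJR

  i= 0: M-A = 12 → M
  i= 1: S-X = 21 → V
  i= 2: N-F =  8 → I
  i= 3: Q-H =  9 → J
  i= 4: C-L = 17 → R
  i= 5: U-I = 12 → M
  i= 6: B-G = 21 → V
  i= 7: E-W =  8 → I
  i= 8: Z-Q =  9 → J
  i= 9: S-B = 17 → R
  i=10: E-S = 12 → M
  i=11: K-P = 21 → V
  shifts repeat with period 5: MVIJR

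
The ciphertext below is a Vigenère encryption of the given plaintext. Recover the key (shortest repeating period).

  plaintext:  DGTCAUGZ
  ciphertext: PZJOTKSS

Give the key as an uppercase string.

  i= 0: P-D = 12 → M
  i= 1: Z-G = 19 → T
  i= 2: J-T = 16 → Q
  i= 3: O-C = 12 → M
  i= 4: T-A = 19 → T
  i= 5: K-U = 16 → Q
  i= 6: S-G = 12 → M
  i= 7: S-Z = 19 → T
  shifts repeat with period 3: MTQ

MTQ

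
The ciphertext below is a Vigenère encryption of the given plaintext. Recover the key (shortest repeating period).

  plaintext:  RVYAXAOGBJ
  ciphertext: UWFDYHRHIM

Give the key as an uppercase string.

  i= 0: U-R =  3 → D
  i= 1: W-V =  1 → B
  i= 2: F-Y =  7 → H
  i= 3: D-A =  3 → D
  i= 4: Y-X =  1 → B
  i= 5: H-A =  7 → H
  i= 6: R-O =  3 → D
  i= 7: H-G =  1 → B
  i= 8: I-B =  7 → H
  i= 9: M-J =  3 → D
  shifts repeat with period 3: DBH

DBH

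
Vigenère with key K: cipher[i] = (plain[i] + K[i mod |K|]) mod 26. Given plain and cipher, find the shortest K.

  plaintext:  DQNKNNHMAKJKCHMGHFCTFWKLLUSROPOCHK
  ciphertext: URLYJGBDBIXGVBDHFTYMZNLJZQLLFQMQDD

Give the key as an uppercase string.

  i= 0: U-D = 17 → R
  i= 1: R-Q =  1 → B
  i= 2: L-N = 24 → Y
  i= 3: Y-K = 14 → O
  i= 4: J-N = 22 → W
  i= 5: G-N = 19 → T
  i= 6: B-H = 20 → U
  i= 7: D-M = 17 → R
  i= 8: B-A =  1 → B
  i= 9: I-K = 24 → Y
  i=10: X-J = 14 → O
  i=11: G-K = 22 → W
  i=12: V-C = 19 → T
  i=13: B-H = 20 → U
  i=14: D-M = 17 → R
  i=15: H-G =  1 → B
  i=16: F-H = 24 → Y
  i=17: T-F = 14 → O
  i=18: Y-C = 22 → W
  i=19: M-T = 19 → T
  i=20: Z-F = 20 → U
  i=21: N-W = 17 → R
  i=22: L-K =  1 → B
  i=23: J-L = 24 → Y
  i=24: Z-L = 14 → O
  i=25: Q-U = 22 → W
  i=26: L-S = 19 → T
  i=27: L-R = 20 → U
  i=28: F-O = 17 → R
  i=29: Q-P =  1 → B
  i=30: M-O = 24 → Y
  i=31: Q-C = 14 → O
  i=32: D-H = 22 → W
  i=33: D-K = 19 → T
  shifts repeat with period 7: RBYOWTU

RBYOWTU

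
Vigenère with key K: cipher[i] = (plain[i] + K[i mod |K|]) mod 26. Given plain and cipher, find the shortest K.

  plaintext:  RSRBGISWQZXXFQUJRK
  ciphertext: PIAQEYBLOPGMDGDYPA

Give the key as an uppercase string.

YQJP

  i= 0: P-R = 24 → Y
  i= 1: I-S = 16 → Q
  i= 2: A-R =  9 → J
  i= 3: Q-B = 15 → P
  i= 4: E-G = 24 → Y
  i= 5: Y-I = 16 → Q
  i= 6: B-S =  9 → J
  i= 7: L-W = 15 → P
  i= 8: O-Q = 24 → Y
  i= 9: P-Z = 16 → Q
  i=10: G-X =  9 → J
  i=11: M-X = 15 → P
  i=12: D-F = 24 → Y
  i=13: G-Q = 16 → Q
  i=14: D-U =  9 → J
  i=15: Y-J = 15 → P
  i=16: P-R = 24 → Y
  i=17: A-K = 16 → Q
  shifts repeat with period 4: YQJP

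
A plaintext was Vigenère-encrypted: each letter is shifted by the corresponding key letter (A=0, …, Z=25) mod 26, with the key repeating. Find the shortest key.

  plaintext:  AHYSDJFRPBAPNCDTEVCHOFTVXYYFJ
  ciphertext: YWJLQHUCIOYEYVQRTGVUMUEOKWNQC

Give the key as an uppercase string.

  i= 0: Y-A = 24 → Y
  i= 1: W-H = 15 → P
  i= 2: J-Y = 11 → L
  i= 3: L-S = 19 → T
  i= 4: Q-D = 13 → N
  i= 5: H-J = 24 → Y
  i= 6: U-F = 15 → P
  i= 7: C-R = 11 → L
  i= 8: I-P = 19 → T
  i= 9: O-B = 13 → N
  i=10: Y-A = 24 → Y
  i=11: E-P = 15 → P
  i=12: Y-N = 11 → L
  i=13: V-C = 19 → T
  i=14: Q-D = 13 → N
  i=15: R-T = 24 → Y
  i=16: T-E = 15 → P
  i=17: G-V = 11 → L
  i=18: V-C = 19 → T
  i=19: U-H = 13 → N
  i=20: M-O = 24 → Y
  i=21: U-F = 15 → P
  i=22: E-T = 11 → L
  i=23: O-V = 19 → T
  i=24: K-X = 13 → N
  i=25: W-Y = 24 → Y
  i=26: N-Y = 15 → P
  i=27: Q-F = 11 → L
  i=28: C-J = 19 → T
  shifts repeat with period 5: YPLTN

YPLTN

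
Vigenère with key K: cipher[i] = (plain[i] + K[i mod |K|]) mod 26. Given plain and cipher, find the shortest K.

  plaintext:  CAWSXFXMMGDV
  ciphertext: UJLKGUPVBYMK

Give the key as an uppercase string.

  i= 0: U-C = 18 → S
  i= 1: J-A =  9 → J
  i= 2: L-W = 15 → P
  i= 3: K-S = 18 → S
  i= 4: G-X =  9 → J
  i= 5: U-F = 15 → P
  i= 6: P-X = 18 → S
  i= 7: V-M =  9 → J
  i= 8: B-M = 15 → P
  i= 9: Y-G = 18 → S
  i=10: M-D =  9 → J
  i=11: K-V = 15 → P
  shifts repeat with period 3: SJP

SJP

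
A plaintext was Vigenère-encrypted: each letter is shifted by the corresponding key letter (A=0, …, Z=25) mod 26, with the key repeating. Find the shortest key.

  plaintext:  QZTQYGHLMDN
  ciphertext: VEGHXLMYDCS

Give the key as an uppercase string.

FFNRZ

  i= 0: V-Q =  5 → F
  i= 1: E-Z =  5 → F
  i= 2: G-T = 13 → N
  i= 3: H-Q = 17 → R
  i= 4: X-Y = 25 → Z
  i= 5: L-G =  5 → F
  i= 6: M-H =  5 → F
  i= 7: Y-L = 13 → N
  i= 8: D-M = 17 → R
  i= 9: C-D = 25 → Z
  i=10: S-N =  5 → F
  shifts repeat with period 5: FFNRZ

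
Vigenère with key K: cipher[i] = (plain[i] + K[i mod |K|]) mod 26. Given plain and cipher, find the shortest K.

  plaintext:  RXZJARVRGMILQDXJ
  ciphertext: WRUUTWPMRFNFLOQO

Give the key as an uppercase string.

FUVLT

  i= 0: W-R =  5 → F
  i= 1: R-X = 20 → U
  i= 2: U-Z = 21 → V
  i= 3: U-J = 11 → L
  i= 4: T-A = 19 → T
  i= 5: W-R =  5 → F
  i= 6: P-V = 20 → U
  i= 7: M-R = 21 → V
  i= 8: R-G = 11 → L
  i= 9: F-M = 19 → T
  i=10: N-I =  5 → F
  i=11: F-L = 20 → U
  i=12: L-Q = 21 → V
  i=13: O-D = 11 → L
  i=14: Q-X = 19 → T
  i=15: O-J =  5 → F
  shifts repeat with period 5: FUVLT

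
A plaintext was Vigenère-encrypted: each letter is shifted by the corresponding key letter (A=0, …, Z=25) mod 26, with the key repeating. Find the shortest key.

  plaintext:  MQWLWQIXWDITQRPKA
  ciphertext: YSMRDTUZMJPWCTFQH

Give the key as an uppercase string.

  i= 0: Y-M = 12 → M
  i= 1: S-Q =  2 → C
  i= 2: M-W = 16 → Q
  i= 3: R-L =  6 → G
  i= 4: D-W =  7 → H
  i= 5: T-Q =  3 → D
  i= 6: U-I = 12 → M
  i= 7: Z-X =  2 → C
  i= 8: M-W = 16 → Q
  i= 9: J-D =  6 → G
  i=10: P-I =  7 → H
  i=11: W-T =  3 → D
  i=12: C-Q = 12 → M
  i=13: T-R =  2 → C
  i=14: F-P = 16 → Q
  i=15: Q-K =  6 → G
  i=16: H-A =  7 → H
  shifts repeat with period 6: MCQGHD

MCQGHD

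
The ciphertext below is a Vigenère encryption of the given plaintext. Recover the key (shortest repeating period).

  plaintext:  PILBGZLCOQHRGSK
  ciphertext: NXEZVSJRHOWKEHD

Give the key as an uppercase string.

  i= 0: N-P = 24 → Y
  i= 1: X-I = 15 → P
  i= 2: E-L = 19 → T
  i= 3: Z-B = 24 → Y
  i= 4: V-G = 15 → P
  i= 5: S-Z = 19 → T
  i= 6: J-L = 24 → Y
  i= 7: R-C = 15 → P
  i= 8: H-O = 19 → T
  i= 9: O-Q = 24 → Y
  i=10: W-H = 15 → P
  i=11: K-R = 19 → T
  i=12: E-G = 24 → Y
  i=13: H-S = 15 → P
  i=14: D-K = 19 → T
  shifts repeat with period 3: YPT

YPT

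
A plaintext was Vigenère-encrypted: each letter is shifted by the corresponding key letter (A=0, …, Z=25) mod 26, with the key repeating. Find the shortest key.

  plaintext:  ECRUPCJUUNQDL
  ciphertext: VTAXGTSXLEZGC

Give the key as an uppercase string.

RRJD

  i= 0: V-E = 17 → R
  i= 1: T-C = 17 → R
  i= 2: A-R =  9 → J
  i= 3: X-U =  3 → D
  i= 4: G-P = 17 → R
  i= 5: T-C = 17 → R
  i= 6: S-J =  9 → J
  i= 7: X-U =  3 → D
  i= 8: L-U = 17 → R
  i= 9: E-N = 17 → R
  i=10: Z-Q =  9 → J
  i=11: G-D =  3 → D
  i=12: C-L = 17 → R
  shifts repeat with period 4: RRJD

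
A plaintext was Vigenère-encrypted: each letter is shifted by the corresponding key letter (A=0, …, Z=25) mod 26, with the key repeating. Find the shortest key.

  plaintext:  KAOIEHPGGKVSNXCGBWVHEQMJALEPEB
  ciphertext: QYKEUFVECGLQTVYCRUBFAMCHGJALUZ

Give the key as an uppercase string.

  i= 0: Q-K =  6 → G
  i= 1: Y-A = 24 → Y
  i= 2: K-O = 22 → W
  i= 3: E-I = 22 → W
  i= 4: U-E = 16 → Q
  i= 5: F-H = 24 → Y
  i= 6: V-P =  6 → G
  i= 7: E-G = 24 → Y
  i= 8: C-G = 22 → W
  i= 9: G-K = 22 → W
  i=10: L-V = 16 → Q
  i=11: Q-S = 24 → Y
  i=12: T-N =  6 → G
  i=13: V-X = 24 → Y
  i=14: Y-C = 22 → W
  i=15: C-G = 22 → W
  i=16: R-B = 16 → Q
  i=17: U-W = 24 → Y
  i=18: B-V =  6 → G
  i=19: F-H = 24 → Y
  i=20: A-E = 22 → W
  i=21: M-Q = 22 → W
  i=22: C-M = 16 → Q
  i=23: H-J = 24 → Y
  i=24: G-A =  6 → G
  i=25: J-L = 24 → Y
  i=26: A-E = 22 → W
  i=27: L-P = 22 → W
  i=28: U-E = 16 → Q
  i=29: Z-B = 24 → Y
  shifts repeat with period 6: GYWWQY

GYWWQY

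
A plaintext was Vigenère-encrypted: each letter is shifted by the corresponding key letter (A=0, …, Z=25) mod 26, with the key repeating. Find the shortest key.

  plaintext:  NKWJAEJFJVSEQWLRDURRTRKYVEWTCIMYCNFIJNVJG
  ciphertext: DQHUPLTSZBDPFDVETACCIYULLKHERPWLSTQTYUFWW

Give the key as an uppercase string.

QGLLPHKN

  i= 0: D-N = 16 → Q
  i= 1: Q-K =  6 → G
  i= 2: H-W = 11 → L
  i= 3: U-J = 11 → L
  i= 4: P-A = 15 → P
  i= 5: L-E =  7 → H
  i= 6: T-J = 10 → K
  i= 7: S-F = 13 → N
  i= 8: Z-J = 16 → Q
  i= 9: B-V =  6 → G
  i=10: D-S = 11 → L
  i=11: P-E = 11 → L
  i=12: F-Q = 15 → P
  i=13: D-W =  7 → H
  i=14: V-L = 10 → K
  i=15: E-R = 13 → N
  i=16: T-D = 16 → Q
  i=17: A-U =  6 → G
  i=18: C-R = 11 → L
  i=19: C-R = 11 → L
  i=20: I-T = 15 → P
  i=21: Y-R =  7 → H
  i=22: U-K = 10 → K
  i=23: L-Y = 13 → N
  i=24: L-V = 16 → Q
  i=25: K-E =  6 → G
  i=26: H-W = 11 → L
  i=27: E-T = 11 → L
  i=28: R-C = 15 → P
  i=29: P-I =  7 → H
  i=30: W-M = 10 → K
  i=31: L-Y = 13 → N
  i=32: S-C = 16 → Q
  i=33: T-N =  6 → G
  i=34: Q-F = 11 → L
  i=35: T-I = 11 → L
  i=36: Y-J = 15 → P
  i=37: U-N =  7 → H
  i=38: F-V = 10 → K
  i=39: W-J = 13 → N
  i=40: W-G = 16 → Q
  shifts repeat with period 8: QGLLPHKN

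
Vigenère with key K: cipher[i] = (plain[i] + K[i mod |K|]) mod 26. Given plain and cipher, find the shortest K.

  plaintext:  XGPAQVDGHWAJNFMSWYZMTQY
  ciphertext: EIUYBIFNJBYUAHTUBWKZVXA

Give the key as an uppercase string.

HCFYLNC

  i= 0: E-X =  7 → H
  i= 1: I-G =  2 → C
  i= 2: U-P =  5 → F
  i= 3: Y-A = 24 → Y
  i= 4: B-Q = 11 → L
  i= 5: I-V = 13 → N
  i= 6: F-D =  2 → C
  i= 7: N-G =  7 → H
  i= 8: J-H =  2 → C
  i= 9: B-W =  5 → F
  i=10: Y-A = 24 → Y
  i=11: U-J = 11 → L
  i=12: A-N = 13 → N
  i=13: H-F =  2 → C
  i=14: T-M =  7 → H
  i=15: U-S =  2 → C
  i=16: B-W =  5 → F
  i=17: W-Y = 24 → Y
  i=18: K-Z = 11 → L
  i=19: Z-M = 13 → N
  i=20: V-T =  2 → C
  i=21: X-Q =  7 → H
  i=22: A-Y =  2 → C
  shifts repeat with period 7: HCFYLNC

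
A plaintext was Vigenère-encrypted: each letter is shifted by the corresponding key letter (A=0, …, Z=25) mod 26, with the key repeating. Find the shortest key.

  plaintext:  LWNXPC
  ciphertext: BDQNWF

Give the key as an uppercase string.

  i= 0: B-L = 16 → Q
  i= 1: D-W =  7 → H
  i= 2: Q-N =  3 → D
  i= 3: N-X = 16 → Q
  i= 4: W-P =  7 → H
  i= 5: F-C =  3 → D
  shifts repeat with period 3: QHD

QHD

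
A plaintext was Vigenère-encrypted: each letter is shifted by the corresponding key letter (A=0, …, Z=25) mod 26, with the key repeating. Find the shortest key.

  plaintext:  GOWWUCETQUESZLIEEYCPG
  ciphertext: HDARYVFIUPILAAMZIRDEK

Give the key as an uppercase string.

  i= 0: H-G =  1 → B
  i= 1: D-O = 15 → P
  i= 2: A-W =  4 → E
  i= 3: R-W = 21 → V
  i= 4: Y-U =  4 → E
  i= 5: V-C = 19 → T
  i= 6: F-E =  1 → B
  i= 7: I-T = 15 → P
  i= 8: U-Q =  4 → E
  i= 9: P-U = 21 → V
  i=10: I-E =  4 → E
  i=11: L-S = 19 → T
  i=12: A-Z =  1 → B
  i=13: A-L = 15 → P
  i=14: M-I =  4 → E
  i=15: Z-E = 21 → V
  i=16: I-E =  4 → E
  i=17: R-Y = 19 → T
  i=18: D-C =  1 → B
  i=19: E-P = 15 → P
  i=20: K-G =  4 → E
  shifts repeat with period 6: BPEVET

BPEVET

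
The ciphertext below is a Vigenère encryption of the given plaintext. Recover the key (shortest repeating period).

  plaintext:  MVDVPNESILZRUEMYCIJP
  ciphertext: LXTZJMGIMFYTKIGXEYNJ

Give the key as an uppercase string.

ZCQEU

  i= 0: L-M = 25 → Z
  i= 1: X-V =  2 → C
  i= 2: T-D = 16 → Q
  i= 3: Z-V =  4 → E
  i= 4: J-P = 20 → U
  i= 5: M-N = 25 → Z
  i= 6: G-E =  2 → C
  i= 7: I-S = 16 → Q
  i= 8: M-I =  4 → E
  i= 9: F-L = 20 → U
  i=10: Y-Z = 25 → Z
  i=11: T-R =  2 → C
  i=12: K-U = 16 → Q
  i=13: I-E =  4 → E
  i=14: G-M = 20 → U
  i=15: X-Y = 25 → Z
  i=16: E-C =  2 → C
  i=17: Y-I = 16 → Q
  i=18: N-J =  4 → E
  i=19: J-P = 20 → U
  shifts repeat with period 5: ZCQEU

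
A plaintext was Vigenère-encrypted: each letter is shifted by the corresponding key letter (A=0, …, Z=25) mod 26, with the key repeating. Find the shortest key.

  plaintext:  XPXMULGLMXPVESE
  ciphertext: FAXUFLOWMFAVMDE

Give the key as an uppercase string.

  i= 0: F-X =  8 → I
  i= 1: A-P = 11 → L
  i= 2: X-X =  0 → A
  i= 3: U-M =  8 → I
  i= 4: F-U = 11 → L
  i= 5: L-L =  0 → A
  i= 6: O-G =  8 → I
  i= 7: W-L = 11 → L
  i= 8: M-M =  0 → A
  i= 9: F-X =  8 → I
  i=10: A-P = 11 → L
  i=11: V-V =  0 → A
  i=12: M-E =  8 → I
  i=13: D-S = 11 → L
  i=14: E-E =  0 → A
  shifts repeat with period 3: ILA

ILA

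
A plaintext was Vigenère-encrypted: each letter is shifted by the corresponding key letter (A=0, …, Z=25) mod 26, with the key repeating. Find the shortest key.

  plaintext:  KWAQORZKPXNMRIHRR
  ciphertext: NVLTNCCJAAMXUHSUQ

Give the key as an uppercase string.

  i= 0: N-K =  3 → D
  i= 1: V-W = 25 → Z
  i= 2: L-A = 11 → L
  i= 3: T-Q =  3 → D
  i= 4: N-O = 25 → Z
  i= 5: C-R = 11 → L
  i= 6: C-Z =  3 → D
  i= 7: J-K = 25 → Z
  i= 8: A-P = 11 → L
  i= 9: A-X =  3 → D
  i=10: M-N = 25 → Z
  i=11: X-M = 11 → L
  i=12: U-R =  3 → D
  i=13: H-I = 25 → Z
  i=14: S-H = 11 → L
  i=15: U-R =  3 → D
  i=16: Q-R = 25 → Z
  shifts repeat with period 3: DZL

DZL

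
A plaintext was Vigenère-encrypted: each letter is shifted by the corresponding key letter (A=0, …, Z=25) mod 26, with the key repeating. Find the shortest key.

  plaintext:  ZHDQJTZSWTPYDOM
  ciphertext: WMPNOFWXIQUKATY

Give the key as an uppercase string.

XFM

  i= 0: W-Z = 23 → X
  i= 1: M-H =  5 → F
  i= 2: P-D = 12 → M
  i= 3: N-Q = 23 → X
  i= 4: O-J =  5 → F
  i= 5: F-T = 12 → M
  i= 6: W-Z = 23 → X
  i= 7: X-S =  5 → F
  i= 8: I-W = 12 → M
  i= 9: Q-T = 23 → X
  i=10: U-P =  5 → F
  i=11: K-Y = 12 → M
  i=12: A-D = 23 → X
  i=13: T-O =  5 → F
  i=14: Y-M = 12 → M
  shifts repeat with period 3: XFM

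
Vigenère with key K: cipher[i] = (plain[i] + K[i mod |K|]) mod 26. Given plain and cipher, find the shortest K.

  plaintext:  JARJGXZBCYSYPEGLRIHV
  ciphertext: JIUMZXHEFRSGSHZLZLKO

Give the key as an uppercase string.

  i= 0: J-J =  0 → A
  i= 1: I-A =  8 → I
  i= 2: U-R =  3 → D
  i= 3: M-J =  3 → D
  i= 4: Z-G = 19 → T
  i= 5: X-X =  0 → A
  i= 6: H-Z =  8 → I
  i= 7: E-B =  3 → D
  i= 8: F-C =  3 → D
  i= 9: R-Y = 19 → T
  i=10: S-S =  0 → A
  i=11: G-Y =  8 → I
  i=12: S-P =  3 → D
  i=13: H-E =  3 → D
  i=14: Z-G = 19 → T
  i=15: L-L =  0 → A
  i=16: Z-R =  8 → I
  i=17: L-I =  3 → D
  i=18: K-H =  3 → D
  i=19: O-V = 19 → T
  shifts repeat with period 5: AIDDT

AIDDT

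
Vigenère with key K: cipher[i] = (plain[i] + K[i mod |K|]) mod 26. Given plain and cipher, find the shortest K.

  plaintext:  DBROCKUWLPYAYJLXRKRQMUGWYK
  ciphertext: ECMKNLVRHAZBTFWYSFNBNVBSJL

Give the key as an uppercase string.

BBVWL

  i= 0: E-D =  1 → B
  i= 1: C-B =  1 → B
  i= 2: M-R = 21 → V
  i= 3: K-O = 22 → W
  i= 4: N-C = 11 → L
  i= 5: L-K =  1 → B
  i= 6: V-U =  1 → B
  i= 7: R-W = 21 → V
  i= 8: H-L = 22 → W
  i= 9: A-P = 11 → L
  i=10: Z-Y =  1 → B
  i=11: B-A =  1 → B
  i=12: T-Y = 21 → V
  i=13: F-J = 22 → W
  i=14: W-L = 11 → L
  i=15: Y-X =  1 → B
  i=16: S-R =  1 → B
  i=17: F-K = 21 → V
  i=18: N-R = 22 → W
  i=19: B-Q = 11 → L
  i=20: N-M =  1 → B
  i=21: V-U =  1 → B
  i=22: B-G = 21 → V
  i=23: S-W = 22 → W
  i=24: J-Y = 11 → L
  i=25: L-K =  1 → B
  shifts repeat with period 5: BBVWL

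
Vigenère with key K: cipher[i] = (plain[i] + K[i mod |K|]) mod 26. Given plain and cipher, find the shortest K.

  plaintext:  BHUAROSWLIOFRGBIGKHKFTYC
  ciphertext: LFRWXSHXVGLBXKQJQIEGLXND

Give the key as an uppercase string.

KYXWGEPB

  i= 0: L-B = 10 → K
  i= 1: F-H = 24 → Y
  i= 2: R-U = 23 → X
  i= 3: W-A = 22 → W
  i= 4: X-R =  6 → G
  i= 5: S-O =  4 → E
  i= 6: H-S = 15 → P
  i= 7: X-W =  1 → B
  i= 8: V-L = 10 → K
  i= 9: G-I = 24 → Y
  i=10: L-O = 23 → X
  i=11: B-F = 22 → W
  i=12: X-R =  6 → G
  i=13: K-G =  4 → E
  i=14: Q-B = 15 → P
  i=15: J-I =  1 → B
  i=16: Q-G = 10 → K
  i=17: I-K = 24 → Y
  i=18: E-H = 23 → X
  i=19: G-K = 22 → W
  i=20: L-F =  6 → G
  i=21: X-T =  4 → E
  i=22: N-Y = 15 → P
  i=23: D-C =  1 → B
  shifts repeat with period 8: KYXWGEPB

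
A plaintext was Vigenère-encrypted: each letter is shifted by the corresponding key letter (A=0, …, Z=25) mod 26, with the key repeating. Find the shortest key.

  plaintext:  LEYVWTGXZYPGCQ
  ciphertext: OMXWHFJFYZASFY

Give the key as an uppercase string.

  i= 0: O-L =  3 → D
  i= 1: M-E =  8 → I
  i= 2: X-Y = 25 → Z
  i= 3: W-V =  1 → B
  i= 4: H-W = 11 → L
  i= 5: F-T = 12 → M
  i= 6: J-G =  3 → D
  i= 7: F-X =  8 → I
  i= 8: Y-Z = 25 → Z
  i= 9: Z-Y =  1 → B
  i=10: A-P = 11 → L
  i=11: S-G = 12 → M
  i=12: F-C =  3 → D
  i=13: Y-Q =  8 → I
  shifts repeat with period 6: DIZBLM

DIZBLM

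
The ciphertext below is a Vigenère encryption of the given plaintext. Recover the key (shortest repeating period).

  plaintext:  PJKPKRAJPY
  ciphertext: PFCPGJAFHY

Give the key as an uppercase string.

AWS

  i= 0: P-P =  0 → A
  i= 1: F-J = 22 → W
  i= 2: C-K = 18 → S
  i= 3: P-P =  0 → A
  i= 4: G-K = 22 → W
  i= 5: J-R = 18 → S
  i= 6: A-A =  0 → A
  i= 7: F-J = 22 → W
  i= 8: H-P = 18 → S
  i= 9: Y-Y =  0 → A
  shifts repeat with period 3: AWS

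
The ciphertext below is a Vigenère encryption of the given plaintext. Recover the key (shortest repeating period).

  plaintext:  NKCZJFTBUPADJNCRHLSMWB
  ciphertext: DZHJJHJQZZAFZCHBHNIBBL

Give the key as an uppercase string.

  i= 0: D-N = 16 → Q
  i= 1: Z-K = 15 → P
  i= 2: H-C =  5 → F
  i= 3: J-Z = 10 → K
  i= 4: J-J =  0 → A
  i= 5: H-F =  2 → C
  i= 6: J-T = 16 → Q
  i= 7: Q-B = 15 → P
  i= 8: Z-U =  5 → F
  i= 9: Z-P = 10 → K
  i=10: A-A =  0 → A
  i=11: F-D =  2 → C
  i=12: Z-J = 16 → Q
  i=13: C-N = 15 → P
  i=14: H-C =  5 → F
  i=15: B-R = 10 → K
  i=16: H-H =  0 → A
  i=17: N-L =  2 → C
  i=18: I-S = 16 → Q
  i=19: B-M = 15 → P
  i=20: B-W =  5 → F
  i=21: L-B = 10 → K
  shifts repeat with period 6: QPFKAC

QPFKAC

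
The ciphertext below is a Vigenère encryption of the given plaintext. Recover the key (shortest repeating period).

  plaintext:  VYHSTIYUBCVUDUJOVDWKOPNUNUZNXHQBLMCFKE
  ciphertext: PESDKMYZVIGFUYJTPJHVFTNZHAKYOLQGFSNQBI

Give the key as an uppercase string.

  i= 0: P-V = 20 → U
  i= 1: E-Y =  6 → G
  i= 2: S-H = 11 → L
  i= 3: D-S = 11 → L
  i= 4: K-T = 17 → R
  i= 5: M-I =  4 → E
  i= 6: Y-Y =  0 → A
  i= 7: Z-U =  5 → F
  i= 8: V-B = 20 → U
  i= 9: I-C =  6 → G
  i=10: G-V = 11 → L
  i=11: F-U = 11 → L
  i=12: U-D = 17 → R
  i=13: Y-U =  4 → E
  i=14: J-J =  0 → A
  i=15: T-O =  5 → F
  i=16: P-V = 20 → U
  i=17: J-D =  6 → G
  i=18: H-W = 11 → L
  i=19: V-K = 11 → L
  i=20: F-O = 17 → R
  i=21: T-P =  4 → E
  i=22: N-N =  0 → A
  i=23: Z-U =  5 → F
  i=24: H-N = 20 → U
  i=25: A-U =  6 → G
  i=26: K-Z = 11 → L
  i=27: Y-N = 11 → L
  i=28: O-X = 17 → R
  i=29: L-H =  4 → E
  i=30: Q-Q =  0 → A
  i=31: G-B =  5 → F
  i=32: F-L = 20 → U
  i=33: S-M =  6 → G
  i=34: N-C = 11 → L
  i=35: Q-F = 11 → L
  i=36: B-K = 17 → R
  i=37: I-E =  4 → E
  shifts repeat with period 8: UGLLREAF

UGLLREAF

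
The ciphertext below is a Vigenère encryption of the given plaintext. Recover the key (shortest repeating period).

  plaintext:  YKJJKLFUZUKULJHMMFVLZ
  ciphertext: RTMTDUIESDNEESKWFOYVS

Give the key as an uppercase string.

  i= 0: R-Y = 19 → T
  i= 1: T-K =  9 → J
  i= 2: M-J =  3 → D
  i= 3: T-J = 10 → K
  i= 4: D-K = 19 → T
  i= 5: U-L =  9 → J
  i= 6: I-F =  3 → D
  i= 7: E-U = 10 → K
  i= 8: S-Z = 19 → T
  i= 9: D-U =  9 → J
  i=10: N-K =  3 → D
  i=11: E-U = 10 → K
  i=12: E-L = 19 → T
  i=13: S-J =  9 → J
  i=14: K-H =  3 → D
  i=15: W-M = 10 → K
  i=16: F-M = 19 → T
  i=17: O-F =  9 → J
  i=18: Y-V =  3 → D
  i=19: V-L = 10 → K
  i=20: S-Z = 19 → T
  shifts repeat with period 4: TJDK

TJDK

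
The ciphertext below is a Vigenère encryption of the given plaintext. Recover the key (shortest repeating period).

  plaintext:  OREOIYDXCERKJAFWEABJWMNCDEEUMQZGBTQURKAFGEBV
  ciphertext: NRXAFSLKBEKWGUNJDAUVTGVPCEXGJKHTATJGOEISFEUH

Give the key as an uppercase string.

ZATMXUIN

  i= 0: N-O = 25 → Z
  i= 1: R-R =  0 → A
  i= 2: X-E = 19 → T
  i= 3: A-O = 12 → M
  i= 4: F-I = 23 → X
  i= 5: S-Y = 20 → U
  i= 6: L-D =  8 → I
  i= 7: K-X = 13 → N
  i= 8: B-C = 25 → Z
  i= 9: E-E =  0 → A
  i=10: K-R = 19 → T
  i=11: W-K = 12 → M
  i=12: G-J = 23 → X
  i=13: U-A = 20 → U
  i=14: N-F =  8 → I
  i=15: J-W = 13 → N
  i=16: D-E = 25 → Z
  i=17: A-A =  0 → A
  i=18: U-B = 19 → T
  i=19: V-J = 12 → M
  i=20: T-W = 23 → X
  i=21: G-M = 20 → U
  i=22: V-N =  8 → I
  i=23: P-C = 13 → N
  i=24: C-D = 25 → Z
  i=25: E-E =  0 → A
  i=26: X-E = 19 → T
  i=27: G-U = 12 → M
  i=28: J-M = 23 → X
  i=29: K-Q = 20 → U
  i=30: H-Z =  8 → I
  i=31: T-G = 13 → N
  i=32: A-B = 25 → Z
  i=33: T-T =  0 → A
  i=34: J-Q = 19 → T
  i=35: G-U = 12 → M
  i=36: O-R = 23 → X
  i=37: E-K = 20 → U
  i=38: I-A =  8 → I
  i=39: S-F = 13 → N
  i=40: F-G = 25 → Z
  i=41: E-E =  0 → A
  i=42: U-B = 19 → T
  i=43: H-V = 12 → M
  shifts repeat with period 8: ZATMXUIN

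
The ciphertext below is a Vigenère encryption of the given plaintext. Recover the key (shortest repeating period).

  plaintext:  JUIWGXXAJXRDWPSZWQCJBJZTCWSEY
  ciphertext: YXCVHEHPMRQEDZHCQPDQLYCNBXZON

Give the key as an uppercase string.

PDUZBHK

  i= 0: Y-J = 15 → P
  i= 1: X-U =  3 → D
  i= 2: C-I = 20 → U
  i= 3: V-W = 25 → Z
  i= 4: H-G =  1 → B
  i= 5: E-X =  7 → H
  i= 6: H-X = 10 → K
  i= 7: P-A = 15 → P
  i= 8: M-J =  3 → D
  i= 9: R-X = 20 → U
  i=10: Q-R = 25 → Z
  i=11: E-D =  1 → B
  i=12: D-W =  7 → H
  i=13: Z-P = 10 → K
  i=14: H-S = 15 → P
  i=15: C-Z =  3 → D
  i=16: Q-W = 20 → U
  i=17: P-Q = 25 → Z
  i=18: D-C =  1 → B
  i=19: Q-J =  7 → H
  i=20: L-B = 10 → K
  i=21: Y-J = 15 → P
  i=22: C-Z =  3 → D
  i=23: N-T = 20 → U
  i=24: B-C = 25 → Z
  i=25: X-W =  1 → B
  i=26: Z-S =  7 → H
  i=27: O-E = 10 → K
  i=28: N-Y = 15 → P
  shifts repeat with period 7: PDUZBHK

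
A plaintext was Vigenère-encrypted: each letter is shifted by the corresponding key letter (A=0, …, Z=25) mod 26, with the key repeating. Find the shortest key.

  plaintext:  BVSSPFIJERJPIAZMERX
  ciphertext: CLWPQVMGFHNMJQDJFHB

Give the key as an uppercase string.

BQEX

  i= 0: C-B =  1 → B
  i= 1: L-V = 16 → Q
  i= 2: W-S =  4 → E
  i= 3: P-S = 23 → X
  i= 4: Q-P =  1 → B
  i= 5: V-F = 16 → Q
  i= 6: M-I =  4 → E
  i= 7: G-J = 23 → X
  i= 8: F-E =  1 → B
  i= 9: H-R = 16 → Q
  i=10: N-J =  4 → E
  i=11: M-P = 23 → X
  i=12: J-I =  1 → B
  i=13: Q-A = 16 → Q
  i=14: D-Z =  4 → E
  i=15: J-M = 23 → X
  i=16: F-E =  1 → B
  i=17: H-R = 16 → Q
  i=18: B-X =  4 → E
  shifts repeat with period 4: BQEX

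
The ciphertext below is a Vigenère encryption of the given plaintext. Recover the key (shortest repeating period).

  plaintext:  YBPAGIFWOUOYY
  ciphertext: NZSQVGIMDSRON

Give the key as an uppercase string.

PYDQ

  i= 0: N-Y = 15 → P
  i= 1: Z-B = 24 → Y
  i= 2: S-P =  3 → D
  i= 3: Q-A = 16 → Q
  i= 4: V-G = 15 → P
  i= 5: G-I = 24 → Y
  i= 6: I-F =  3 → D
  i= 7: M-W = 16 → Q
  i= 8: D-O = 15 → P
  i= 9: S-U = 24 → Y
  i=10: R-O =  3 → D
  i=11: O-Y = 16 → Q
  i=12: N-Y = 15 → P
  shifts repeat with period 4: PYDQ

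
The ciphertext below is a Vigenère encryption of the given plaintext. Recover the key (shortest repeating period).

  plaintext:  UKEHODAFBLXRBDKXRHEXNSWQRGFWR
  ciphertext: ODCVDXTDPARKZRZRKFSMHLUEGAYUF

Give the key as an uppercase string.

UTYOP

  i= 0: O-U = 20 → U
  i= 1: D-K = 19 → T
  i= 2: C-E = 24 → Y
  i= 3: V-H = 14 → O
  i= 4: D-O = 15 → P
  i= 5: X-D = 20 → U
  i= 6: T-A = 19 → T
  i= 7: D-F = 24 → Y
  i= 8: P-B = 14 → O
  i= 9: A-L = 15 → P
  i=10: R-X = 20 → U
  i=11: K-R = 19 → T
  i=12: Z-B = 24 → Y
  i=13: R-D = 14 → O
  i=14: Z-K = 15 → P
  i=15: R-X = 20 → U
  i=16: K-R = 19 → T
  i=17: F-H = 24 → Y
  i=18: S-E = 14 → O
  i=19: M-X = 15 → P
  i=20: H-N = 20 → U
  i=21: L-S = 19 → T
  i=22: U-W = 24 → Y
  i=23: E-Q = 14 → O
  i=24: G-R = 15 → P
  i=25: A-G = 20 → U
  i=26: Y-F = 19 → T
  i=27: U-W = 24 → Y
  i=28: F-R = 14 → O
  shifts repeat with period 5: UTYOP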